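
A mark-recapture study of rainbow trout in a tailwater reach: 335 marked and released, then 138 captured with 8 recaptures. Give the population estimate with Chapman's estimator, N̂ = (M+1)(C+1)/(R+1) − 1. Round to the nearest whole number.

N̂ = (335+1)(138+1)/(8+1) − 1 = 336·139/9 − 1
= 46704/9 − 1 ≈ 5189.3 − 1 ≈ 5188.3 → 5188

N ≈ 5188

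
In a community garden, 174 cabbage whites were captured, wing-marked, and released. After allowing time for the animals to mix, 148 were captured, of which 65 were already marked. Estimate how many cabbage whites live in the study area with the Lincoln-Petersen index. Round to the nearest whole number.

If marked individuals mix randomly, R/C ≈ M/N, giving N ≈ M·C/R.
N = (174 × 148) / 65 = 25752 / 65 ≈ 396.2 → 396

N ≈ 396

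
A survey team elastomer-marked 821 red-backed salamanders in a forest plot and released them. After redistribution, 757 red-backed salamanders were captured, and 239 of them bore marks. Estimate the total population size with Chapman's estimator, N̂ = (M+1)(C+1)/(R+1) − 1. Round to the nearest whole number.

N̂ = (821+1)(757+1)/(239+1) − 1 = 822·758/240 − 1
= 623076/240 − 1 ≈ 2596.2 − 1 ≈ 2595.2 → 2595

N ≈ 2595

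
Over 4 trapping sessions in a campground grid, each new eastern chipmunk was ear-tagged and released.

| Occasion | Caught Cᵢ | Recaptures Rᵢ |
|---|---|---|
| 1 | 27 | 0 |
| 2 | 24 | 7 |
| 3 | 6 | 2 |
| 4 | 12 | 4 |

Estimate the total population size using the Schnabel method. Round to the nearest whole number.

Marked at large before each occasion: Mᵢ = Σⱼ<ᵢ (Cⱼ − Rⱼ) → M1=0, M2=27, M3=44, M4=48
Σ MᵢCᵢ = 0·27 + 27·24 + 44·6 + 48·12 = 0 + 648 + 264 + 576 = 1488
Σ Rᵢ = 0 + 7 + 2 + 4 = 13
N̂ = 1488 / 13 ≈ 114.46 → 114

N ≈ 114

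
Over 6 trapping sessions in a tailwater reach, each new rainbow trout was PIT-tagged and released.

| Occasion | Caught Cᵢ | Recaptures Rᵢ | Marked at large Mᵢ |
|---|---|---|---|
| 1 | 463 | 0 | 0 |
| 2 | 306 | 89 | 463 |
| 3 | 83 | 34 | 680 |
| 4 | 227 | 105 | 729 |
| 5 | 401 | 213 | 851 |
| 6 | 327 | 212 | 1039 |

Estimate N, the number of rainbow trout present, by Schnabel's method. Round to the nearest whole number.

Σ MᵢCᵢ = 0·463 + 463·306 + 680·83 + 729·227 + 851·401 + 1039·327 = 0 + 141678 + 56440 + 165483 + 341251 + 339753 = 1044605
Σ Rᵢ = 0 + 89 + 34 + 105 + 213 + 212 = 653
N̂ = 1044605 / 653 ≈ 1599.7 → 1600

N ≈ 1600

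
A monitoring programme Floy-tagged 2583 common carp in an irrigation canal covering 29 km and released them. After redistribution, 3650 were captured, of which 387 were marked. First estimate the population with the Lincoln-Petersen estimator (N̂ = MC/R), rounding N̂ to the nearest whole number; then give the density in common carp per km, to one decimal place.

N̂ = 2583·3650/387 = 9427950/387 ≈ 24361.6 → 24362
Density = N̂ / area = 24362 / 29 ≈ 840.07 → 840.1 per km

density ≈ 840.1 common carp per km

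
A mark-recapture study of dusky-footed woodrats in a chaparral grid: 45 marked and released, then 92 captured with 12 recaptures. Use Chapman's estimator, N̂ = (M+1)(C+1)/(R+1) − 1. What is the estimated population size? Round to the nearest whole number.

N ≈ 328

N̂ = (45+1)(92+1)/(12+1) − 1 = 46·93/13 − 1
= 4278/13 − 1 ≈ 329.1 − 1 ≈ 328.1 → 328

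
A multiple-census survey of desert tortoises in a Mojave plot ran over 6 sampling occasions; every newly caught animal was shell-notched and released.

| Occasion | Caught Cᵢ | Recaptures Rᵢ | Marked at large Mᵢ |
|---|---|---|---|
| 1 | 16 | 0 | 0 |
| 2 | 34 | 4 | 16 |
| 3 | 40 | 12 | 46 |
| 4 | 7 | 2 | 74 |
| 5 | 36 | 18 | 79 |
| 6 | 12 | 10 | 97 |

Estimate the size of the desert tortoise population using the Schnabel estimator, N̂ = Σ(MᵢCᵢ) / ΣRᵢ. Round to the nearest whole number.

Σ MᵢCᵢ = 0·16 + 16·34 + 46·40 + 74·7 + 79·36 + 97·12 = 0 + 544 + 1840 + 518 + 2844 + 1164 = 6910
Σ Rᵢ = 0 + 4 + 12 + 2 + 18 + 10 = 46
N̂ = 6910 / 46 ≈ 150.2 → 150

N ≈ 150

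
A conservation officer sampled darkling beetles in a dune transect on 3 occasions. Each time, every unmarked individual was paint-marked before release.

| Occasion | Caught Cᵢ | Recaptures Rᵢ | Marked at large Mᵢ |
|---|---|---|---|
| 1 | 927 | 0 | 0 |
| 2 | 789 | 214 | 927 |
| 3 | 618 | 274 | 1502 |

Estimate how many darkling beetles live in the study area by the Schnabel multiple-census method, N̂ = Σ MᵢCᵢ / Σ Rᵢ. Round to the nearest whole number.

N ≈ 3401

Σ MᵢCᵢ = 0·927 + 927·789 + 1502·618 = 0 + 731403 + 928236 = 1659639
Σ Rᵢ = 0 + 214 + 274 = 488
N̂ = 1659639 / 488 ≈ 3400.9 → 3401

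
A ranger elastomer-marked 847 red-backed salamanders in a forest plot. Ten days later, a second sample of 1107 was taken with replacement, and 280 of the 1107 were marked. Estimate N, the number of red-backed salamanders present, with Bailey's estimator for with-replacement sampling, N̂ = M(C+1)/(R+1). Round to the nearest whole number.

N̂ = 847·(1107+1)/(280+1) = 847·1108/281 = 938476/281 ≈ 3339.8 → 3340

N ≈ 3340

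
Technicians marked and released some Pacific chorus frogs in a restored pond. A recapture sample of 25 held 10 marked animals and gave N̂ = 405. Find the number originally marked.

From N = M·C/R: M = N·R / C = 405·10 / 25 = 4050 / 25 = 162.

M = 162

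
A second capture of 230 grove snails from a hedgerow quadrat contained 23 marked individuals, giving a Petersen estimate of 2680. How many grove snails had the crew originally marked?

M = 268

From N = M·C/R: M = N·R / C = 2680·23 / 230 = 61640 / 230 = 268.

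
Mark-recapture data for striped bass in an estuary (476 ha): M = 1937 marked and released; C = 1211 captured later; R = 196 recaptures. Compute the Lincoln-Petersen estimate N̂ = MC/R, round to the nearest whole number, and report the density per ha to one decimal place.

density ≈ 25.1 striped bass per ha

N̂ = 1937·1211/196 = 2345707/196 ≈ 11967.9 → 11968
Density = N̂ / area = 11968 / 476 ≈ 25.14 → 25.1 per ha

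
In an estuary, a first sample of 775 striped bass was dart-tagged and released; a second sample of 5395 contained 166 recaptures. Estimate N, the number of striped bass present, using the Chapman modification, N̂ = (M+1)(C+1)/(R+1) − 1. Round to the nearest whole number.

N̂ = (775+1)(5395+1)/(166+1) − 1 = 776·5396/167 − 1
= 4187296/167 − 1 ≈ 25073.6 − 1 ≈ 25072.6 → 25073

N ≈ 25,073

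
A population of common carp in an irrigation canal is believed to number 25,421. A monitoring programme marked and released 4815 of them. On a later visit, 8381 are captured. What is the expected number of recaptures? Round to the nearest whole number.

expected recaptures ≈ 1587

The marked fraction of the population is 4815/25421, so in a sample of 8381 expect C·(M/N) marked.
E[R] = 4815 × 8381 / 25421 = 40354515 / 25421 ≈ 1587.4 → 1587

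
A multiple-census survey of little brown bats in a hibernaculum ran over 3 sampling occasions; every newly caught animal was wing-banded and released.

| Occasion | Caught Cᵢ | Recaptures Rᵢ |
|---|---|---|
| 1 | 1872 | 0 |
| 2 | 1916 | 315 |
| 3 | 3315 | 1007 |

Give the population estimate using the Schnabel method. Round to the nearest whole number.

Marked at large before each occasion: Mᵢ = Σⱼ<ᵢ (Cⱼ − Rⱼ) → M1=0, M2=1872, M3=3473
Σ MᵢCᵢ = 0·1872 + 1872·1916 + 3473·3315 = 0 + 3586752 + 11512995 = 15099747
Σ Rᵢ = 0 + 315 + 1007 = 1322
N̂ = 15099747 / 1322 ≈ 11421.9 → 11422

N ≈ 11,422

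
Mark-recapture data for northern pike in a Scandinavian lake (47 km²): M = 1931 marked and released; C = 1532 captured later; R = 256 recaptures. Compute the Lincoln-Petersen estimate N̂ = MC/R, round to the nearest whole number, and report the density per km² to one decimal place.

density ≈ 245.9 northern pike per km²

N̂ = 1931·1532/256 = 2958292/256 ≈ 11555.8 → 11556
Density = N̂ / area = 11556 / 47 ≈ 245.87 → 245.9 per km²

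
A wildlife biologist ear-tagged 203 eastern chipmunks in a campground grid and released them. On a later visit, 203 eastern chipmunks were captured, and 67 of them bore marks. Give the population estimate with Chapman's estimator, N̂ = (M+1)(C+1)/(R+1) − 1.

N = 611

N̂ = (203+1)(203+1)/(67+1) − 1 = 204·204/68 − 1
= 41616/68 − 1 = 612 − 1 = 611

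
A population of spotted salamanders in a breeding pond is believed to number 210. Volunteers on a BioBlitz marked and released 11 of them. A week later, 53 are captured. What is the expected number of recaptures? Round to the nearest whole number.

expected recaptures ≈ 3

The marked fraction of the population is 11/210, so in a sample of 53 expect C·(M/N) marked.
E[R] = 11 × 53 / 210 = 583 / 210 ≈ 2.8 → 3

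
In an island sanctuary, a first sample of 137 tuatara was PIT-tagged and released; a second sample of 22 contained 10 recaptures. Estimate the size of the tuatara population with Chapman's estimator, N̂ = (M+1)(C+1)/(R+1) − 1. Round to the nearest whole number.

N ≈ 288

N̂ = (137+1)(22+1)/(10+1) − 1 = 138·23/11 − 1
= 3174/11 − 1 ≈ 288.5 − 1 ≈ 287.5 → 288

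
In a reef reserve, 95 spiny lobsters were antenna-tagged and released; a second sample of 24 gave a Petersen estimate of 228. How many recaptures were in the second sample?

R = 10

From N = M·C/R: R = M·C / N = 95·24 / 228 = 2280 / 228 = 10.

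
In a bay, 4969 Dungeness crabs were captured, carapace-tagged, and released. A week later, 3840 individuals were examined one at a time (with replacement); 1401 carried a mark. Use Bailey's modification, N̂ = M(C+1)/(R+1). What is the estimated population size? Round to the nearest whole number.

N ≈ 13,613

N̂ = 4969·(3840+1)/(1401+1) = 4969·3841/1402 = 19085929/1402 ≈ 13613.4 → 13613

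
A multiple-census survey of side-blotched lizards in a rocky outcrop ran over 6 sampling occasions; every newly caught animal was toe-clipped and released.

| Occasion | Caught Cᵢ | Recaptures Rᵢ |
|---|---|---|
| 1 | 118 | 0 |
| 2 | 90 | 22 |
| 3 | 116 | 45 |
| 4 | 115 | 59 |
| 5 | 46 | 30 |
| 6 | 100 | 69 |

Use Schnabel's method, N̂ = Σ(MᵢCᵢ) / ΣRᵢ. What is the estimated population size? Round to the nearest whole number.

Marked at large before each occasion: Mᵢ = Σⱼ<ᵢ (Cⱼ − Rⱼ) → M1=0, M2=118, M3=186, M4=257, M5=313, M6=329
Σ MᵢCᵢ = 0·118 + 118·90 + 186·116 + 257·115 + 313·46 + 329·100 = 0 + 10620 + 21576 + 29555 + 14398 + 32900 = 109049
Σ Rᵢ = 0 + 22 + 45 + 59 + 30 + 69 = 225
N̂ = 109049 / 225 ≈ 484.7 → 485

N ≈ 485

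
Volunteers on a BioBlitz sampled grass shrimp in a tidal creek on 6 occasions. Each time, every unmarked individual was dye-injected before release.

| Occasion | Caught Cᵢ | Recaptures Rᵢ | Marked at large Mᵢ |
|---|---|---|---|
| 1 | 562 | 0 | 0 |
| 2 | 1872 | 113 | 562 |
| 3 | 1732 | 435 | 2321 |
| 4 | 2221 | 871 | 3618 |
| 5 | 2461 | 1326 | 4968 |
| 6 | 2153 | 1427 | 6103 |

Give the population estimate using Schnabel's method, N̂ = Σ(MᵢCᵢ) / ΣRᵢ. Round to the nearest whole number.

N ≈ 9222

Σ MᵢCᵢ = 0·562 + 562·1872 + 2321·1732 + 3618·2221 + 4968·2461 + 6103·2153 = 0 + 1052064 + 4019972 + 8035578 + 12226248 + 13139759 = 38473621
Σ Rᵢ = 0 + 113 + 435 + 871 + 1326 + 1427 = 4172
N̂ = 38473621 / 4172 ≈ 9221.9 → 9222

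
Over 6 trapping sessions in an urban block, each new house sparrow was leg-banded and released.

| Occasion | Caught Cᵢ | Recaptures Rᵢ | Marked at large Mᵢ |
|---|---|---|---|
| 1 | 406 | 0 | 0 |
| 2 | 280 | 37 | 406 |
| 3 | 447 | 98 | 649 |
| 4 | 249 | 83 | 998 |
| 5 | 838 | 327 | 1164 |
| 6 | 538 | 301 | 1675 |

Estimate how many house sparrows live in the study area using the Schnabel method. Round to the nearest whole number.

N ≈ 2989

Σ MᵢCᵢ = 0·406 + 406·280 + 649·447 + 998·249 + 1164·838 + 1675·538 = 0 + 113680 + 290103 + 248502 + 975432 + 901150 = 2528867
Σ Rᵢ = 0 + 37 + 98 + 83 + 327 + 301 = 846
N̂ = 2528867 / 846 ≈ 2989.2 → 2989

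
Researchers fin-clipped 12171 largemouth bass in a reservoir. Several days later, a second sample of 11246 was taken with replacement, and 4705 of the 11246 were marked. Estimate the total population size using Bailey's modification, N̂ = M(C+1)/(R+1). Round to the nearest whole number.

N̂ = 12171·(11246+1)/(4705+1) = 12171·11247/4706 = 136887237/4706 ≈ 29087.8 → 29088

N ≈ 29,088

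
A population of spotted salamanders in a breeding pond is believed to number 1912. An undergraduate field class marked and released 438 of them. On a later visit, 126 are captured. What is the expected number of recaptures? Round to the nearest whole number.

The marked fraction of the population is 438/1912, so in a sample of 126 expect C·(M/N) marked.
E[R] = 438 × 126 / 1912 = 55188 / 1912 ≈ 28.9 → 29

expected recaptures ≈ 29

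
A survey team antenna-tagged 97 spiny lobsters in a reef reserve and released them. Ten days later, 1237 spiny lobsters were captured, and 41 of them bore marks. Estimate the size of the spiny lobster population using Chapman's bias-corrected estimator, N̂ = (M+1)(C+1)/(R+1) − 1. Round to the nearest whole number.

N ≈ 2888

N̂ = (97+1)(1237+1)/(41+1) − 1 = 98·1238/42 − 1
= 121324/42 − 1 ≈ 2888.7 − 1 ≈ 2887.7 → 2888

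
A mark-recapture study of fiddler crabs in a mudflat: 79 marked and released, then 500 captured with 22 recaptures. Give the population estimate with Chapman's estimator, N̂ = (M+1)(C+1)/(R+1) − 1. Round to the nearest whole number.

N ≈ 1742

N̂ = (79+1)(500+1)/(22+1) − 1 = 80·501/23 − 1
= 40080/23 − 1 ≈ 1742.6 − 1 ≈ 1741.6 → 1742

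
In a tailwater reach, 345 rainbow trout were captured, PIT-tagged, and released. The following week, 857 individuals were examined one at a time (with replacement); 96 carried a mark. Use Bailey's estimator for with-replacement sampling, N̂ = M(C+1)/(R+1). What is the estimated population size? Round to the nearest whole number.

N̂ = 345·(857+1)/(96+1) = 345·858/97 = 296010/97 ≈ 3051.6 → 3052

N ≈ 3052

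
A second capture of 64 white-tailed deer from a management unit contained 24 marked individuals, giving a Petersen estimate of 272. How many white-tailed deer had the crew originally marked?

From N = M·C/R: M = N·R / C = 272·24 / 64 = 6528 / 64 = 102.

M = 102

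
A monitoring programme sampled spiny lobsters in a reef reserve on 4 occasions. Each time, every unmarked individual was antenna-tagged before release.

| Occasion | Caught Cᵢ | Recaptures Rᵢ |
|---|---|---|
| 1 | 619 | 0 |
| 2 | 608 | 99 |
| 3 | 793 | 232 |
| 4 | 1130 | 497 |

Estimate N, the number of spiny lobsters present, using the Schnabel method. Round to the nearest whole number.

Marked at large before each occasion: Mᵢ = Σⱼ<ᵢ (Cⱼ − Rⱼ) → M1=0, M2=619, M3=1128, M4=1689
Σ MᵢCᵢ = 0·619 + 619·608 + 1128·793 + 1689·1130 = 0 + 376352 + 894504 + 1908570 = 3179426
Σ Rᵢ = 0 + 99 + 232 + 497 = 828
N̂ = 3179426 / 828 ≈ 3839.9 → 3840

N ≈ 3840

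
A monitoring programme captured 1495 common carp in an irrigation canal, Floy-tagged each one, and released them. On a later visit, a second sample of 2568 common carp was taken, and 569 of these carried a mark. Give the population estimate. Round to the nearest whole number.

N ≈ 6747

N = (1495 × 2568) / 569 = 3839160 / 569 ≈ 6747.2 → 6747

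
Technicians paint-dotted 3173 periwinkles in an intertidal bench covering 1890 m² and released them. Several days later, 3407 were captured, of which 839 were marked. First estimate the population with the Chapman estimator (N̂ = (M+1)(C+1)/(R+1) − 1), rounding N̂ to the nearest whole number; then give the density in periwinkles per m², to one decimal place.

N̂ = 3174·3408/840 − 1 = 10816992/840 − 1 ≈ 12876.4 → 12876
Density = N̂ / area = 12876 / 1890 ≈ 6.81 → 6.8 per m²

density ≈ 6.8 periwinkles per m²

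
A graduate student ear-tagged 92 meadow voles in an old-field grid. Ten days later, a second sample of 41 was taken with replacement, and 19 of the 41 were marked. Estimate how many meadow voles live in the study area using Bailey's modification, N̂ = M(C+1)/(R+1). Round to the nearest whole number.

N ≈ 193

N̂ = 92·(41+1)/(19+1) = 92·42/20 = 3864/20 ≈ 193.2 → 193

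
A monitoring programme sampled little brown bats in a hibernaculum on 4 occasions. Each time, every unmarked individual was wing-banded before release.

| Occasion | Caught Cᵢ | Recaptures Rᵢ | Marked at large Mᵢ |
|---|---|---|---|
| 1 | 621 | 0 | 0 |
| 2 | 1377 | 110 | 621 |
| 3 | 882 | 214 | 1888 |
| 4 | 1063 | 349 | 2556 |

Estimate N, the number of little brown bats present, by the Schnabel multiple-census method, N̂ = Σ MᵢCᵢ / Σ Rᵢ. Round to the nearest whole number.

N ≈ 7782

Σ MᵢCᵢ = 0·621 + 621·1377 + 1888·882 + 2556·1063 = 0 + 855117 + 1665216 + 2717028 = 5237361
Σ Rᵢ = 0 + 110 + 214 + 349 = 673
N̂ = 5237361 / 673 ≈ 7782.1 → 7782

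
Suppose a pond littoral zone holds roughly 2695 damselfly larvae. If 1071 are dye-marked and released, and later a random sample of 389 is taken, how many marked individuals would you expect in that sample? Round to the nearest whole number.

Expected recaptures E[R] = M·C / N.
E[R] = 1071 × 389 / 2695 = 416619 / 2695 ≈ 154.6 → 155

expected recaptures ≈ 155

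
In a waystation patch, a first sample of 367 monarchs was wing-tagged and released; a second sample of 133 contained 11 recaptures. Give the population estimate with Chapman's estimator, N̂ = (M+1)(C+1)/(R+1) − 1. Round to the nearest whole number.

N̂ = (367+1)(133+1)/(11+1) − 1 = 368·134/12 − 1
= 49312/12 − 1 ≈ 4109.3 − 1 ≈ 4108.3 → 4108

N ≈ 4108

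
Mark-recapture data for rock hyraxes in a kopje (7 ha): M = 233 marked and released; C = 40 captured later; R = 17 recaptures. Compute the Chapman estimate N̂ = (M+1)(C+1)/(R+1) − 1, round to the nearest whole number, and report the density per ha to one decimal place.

density ≈ 76.0 rock hyraxes per ha

N̂ = 234·41/18 − 1 = 9594/18 − 1 = 532
Density = N̂ / area = 532 / 7 = 76.0 per ha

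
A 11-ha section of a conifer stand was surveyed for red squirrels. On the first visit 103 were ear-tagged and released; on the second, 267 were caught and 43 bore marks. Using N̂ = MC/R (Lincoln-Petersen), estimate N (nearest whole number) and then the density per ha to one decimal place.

N̂ = 103·267/43 = 27501/43 ≈ 639.6 → 640
Density = N̂ / area = 640 / 11 ≈ 58.18 → 58.2 per ha

density ≈ 58.2 red squirrels per ha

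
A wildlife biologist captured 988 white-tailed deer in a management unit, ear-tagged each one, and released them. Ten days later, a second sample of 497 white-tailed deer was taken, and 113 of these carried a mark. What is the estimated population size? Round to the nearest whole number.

N ≈ 4345

N = (988 × 497) / 113 = 491036 / 113 ≈ 4345.45 → 4345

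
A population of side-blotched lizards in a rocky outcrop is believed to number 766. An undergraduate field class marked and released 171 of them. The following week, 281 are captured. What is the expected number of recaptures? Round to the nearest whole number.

The marked fraction of the population is 171/766, so in a sample of 281 expect C·(M/N) marked.
E[R] = 171 × 281 / 766 = 48051 / 766 ≈ 62.7 → 63

expected recaptures ≈ 63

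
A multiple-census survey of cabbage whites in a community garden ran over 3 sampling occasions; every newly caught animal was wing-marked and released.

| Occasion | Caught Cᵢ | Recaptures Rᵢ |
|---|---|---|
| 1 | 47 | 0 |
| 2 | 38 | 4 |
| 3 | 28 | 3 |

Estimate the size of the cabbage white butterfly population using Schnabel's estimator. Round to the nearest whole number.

Marked at large before each occasion: Mᵢ = Σⱼ<ᵢ (Cⱼ − Rⱼ) → M1=0, M2=47, M3=81
Σ MᵢCᵢ = 0·47 + 47·38 + 81·28 = 0 + 1786 + 2268 = 4054
Σ Rᵢ = 0 + 4 + 3 = 7
N̂ = 4054 / 7 ≈ 579.1 → 579

N ≈ 579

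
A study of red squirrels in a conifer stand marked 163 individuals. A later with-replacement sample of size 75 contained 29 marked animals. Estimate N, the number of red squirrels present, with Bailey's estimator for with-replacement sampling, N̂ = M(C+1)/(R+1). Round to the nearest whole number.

N ≈ 413

N̂ = 163·(75+1)/(29+1) = 163·76/30 = 12388/30 ≈ 412.9 → 413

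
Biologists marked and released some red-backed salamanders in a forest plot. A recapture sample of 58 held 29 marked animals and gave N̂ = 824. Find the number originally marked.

From N = M·C/R: M = N·R / C = 824·29 / 58 = 23896 / 58 = 412.

M = 412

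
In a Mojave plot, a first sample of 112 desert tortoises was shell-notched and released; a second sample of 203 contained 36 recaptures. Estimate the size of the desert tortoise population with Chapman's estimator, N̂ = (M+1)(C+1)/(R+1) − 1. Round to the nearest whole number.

N̂ = (112+1)(203+1)/(36+1) − 1 = 113·204/37 − 1
= 23052/37 − 1 ≈ 623.0 − 1 ≈ 622.0 → 622

N ≈ 622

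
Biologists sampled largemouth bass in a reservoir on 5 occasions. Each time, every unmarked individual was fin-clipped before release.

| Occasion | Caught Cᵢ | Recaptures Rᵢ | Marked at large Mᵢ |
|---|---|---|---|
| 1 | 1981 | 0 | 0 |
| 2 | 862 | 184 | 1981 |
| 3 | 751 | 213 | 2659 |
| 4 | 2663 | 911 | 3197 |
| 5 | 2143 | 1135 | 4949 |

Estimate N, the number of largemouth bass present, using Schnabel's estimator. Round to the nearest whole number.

Σ MᵢCᵢ = 0·1981 + 1981·862 + 2659·751 + 3197·2663 + 4949·2143 = 0 + 1707622 + 1996909 + 8513611 + 10605707 = 22823849
Σ Rᵢ = 0 + 184 + 213 + 911 + 1135 = 2443
N̂ = 22823849 / 2443 ≈ 9342.5 → 9343

N ≈ 9343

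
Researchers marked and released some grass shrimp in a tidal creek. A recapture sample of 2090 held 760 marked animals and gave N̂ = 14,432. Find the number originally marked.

M = 5248

From N = M·C/R: M = N·R / C = 14432·760 / 2090 = 10968320 / 2090 = 5248.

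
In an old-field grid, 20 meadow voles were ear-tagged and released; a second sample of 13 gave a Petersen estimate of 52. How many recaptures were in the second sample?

R = 5

From N = M·C/R: R = M·C / N = 20·13 / 52 = 260 / 52 = 5.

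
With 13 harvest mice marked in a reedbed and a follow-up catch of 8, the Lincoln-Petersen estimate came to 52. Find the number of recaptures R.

From N = M·C/R: R = M·C / N = 13·8 / 52 = 104 / 52 = 2.

R = 2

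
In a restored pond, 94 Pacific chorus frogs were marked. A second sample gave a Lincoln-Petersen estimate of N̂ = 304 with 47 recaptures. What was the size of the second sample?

C = 152

From N = M·C/R: C = N·R / M = 304·47 / 94 = 14288 / 94 = 152.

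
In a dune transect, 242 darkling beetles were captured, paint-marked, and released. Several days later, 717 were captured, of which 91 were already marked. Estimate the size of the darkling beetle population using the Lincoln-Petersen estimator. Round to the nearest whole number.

N = (242 × 717) / 91 = 173514 / 91 ≈ 1906.7 → 1907

N ≈ 1907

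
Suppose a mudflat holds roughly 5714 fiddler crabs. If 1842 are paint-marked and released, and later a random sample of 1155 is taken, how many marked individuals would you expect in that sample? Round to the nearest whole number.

expected recaptures ≈ 372

The marked fraction of the population is 1842/5714, so in a sample of 1155 expect C·(M/N) marked.
E[R] = 1842 × 1155 / 5714 = 2127510 / 5714 ≈ 372.3 → 372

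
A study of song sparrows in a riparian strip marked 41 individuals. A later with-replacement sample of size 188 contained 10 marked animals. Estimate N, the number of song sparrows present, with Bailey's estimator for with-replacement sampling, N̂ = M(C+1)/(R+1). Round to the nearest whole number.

N̂ = 41·(188+1)/(10+1) = 41·189/11 = 7749/11 ≈ 704.45 → 704

N ≈ 704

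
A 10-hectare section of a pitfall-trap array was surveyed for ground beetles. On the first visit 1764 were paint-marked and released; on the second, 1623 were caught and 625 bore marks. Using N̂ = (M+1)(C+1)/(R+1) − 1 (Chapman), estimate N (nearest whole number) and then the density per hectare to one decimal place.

N̂ = 1765·1624/626 − 1 = 2866360/626 − 1 ≈ 4577.8 → 4578
Density = N̂ / area = 4578 / 10 ≈ 457.80 → 457.8 per hectare

density ≈ 457.8 ground beetles per hectare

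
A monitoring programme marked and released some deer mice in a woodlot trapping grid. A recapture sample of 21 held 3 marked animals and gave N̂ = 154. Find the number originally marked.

M = 22

From N = M·C/R: M = N·R / C = 154·3 / 21 = 462 / 21 = 22.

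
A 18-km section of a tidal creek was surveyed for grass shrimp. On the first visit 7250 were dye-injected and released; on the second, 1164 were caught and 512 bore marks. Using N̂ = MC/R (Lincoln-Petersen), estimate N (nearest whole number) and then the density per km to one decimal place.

N̂ = 7250·1164/512 = 8439000/512 ≈ 16482.4 → 16482
Density = N̂ / area = 16482 / 18 ≈ 915.67 → 915.7 per km

density ≈ 915.7 grass shrimp per km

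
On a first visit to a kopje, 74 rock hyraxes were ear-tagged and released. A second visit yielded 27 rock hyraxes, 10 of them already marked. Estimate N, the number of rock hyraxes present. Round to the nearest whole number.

N ≈ 200

N = (74 × 27) / 10 = 1998 / 10 ≈ 199.8 → 200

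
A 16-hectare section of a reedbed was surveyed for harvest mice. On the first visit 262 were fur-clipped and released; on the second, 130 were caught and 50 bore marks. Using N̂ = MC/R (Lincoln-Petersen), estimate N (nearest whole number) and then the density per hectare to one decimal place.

density ≈ 42.6 harvest mice per hectare

N̂ = 262·130/50 = 34060/50 ≈ 681.2 → 681
Density = N̂ / area = 681 / 16 ≈ 42.56 → 42.6 per hectare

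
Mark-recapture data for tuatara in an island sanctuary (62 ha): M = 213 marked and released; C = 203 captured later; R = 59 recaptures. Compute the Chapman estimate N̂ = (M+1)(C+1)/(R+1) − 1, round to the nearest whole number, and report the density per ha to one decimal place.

density ≈ 11.7 tuatara per ha

N̂ = 214·204/60 − 1 = 43656/60 − 1 ≈ 726.6 → 727
Density = N̂ / area = 727 / 62 ≈ 11.73 → 11.7 per ha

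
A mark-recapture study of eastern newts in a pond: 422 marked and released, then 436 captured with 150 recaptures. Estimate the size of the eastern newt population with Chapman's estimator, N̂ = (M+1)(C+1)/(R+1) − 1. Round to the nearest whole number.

N̂ = (422+1)(436+1)/(150+1) − 1 = 423·437/151 − 1
= 184851/151 − 1 ≈ 1224.2 − 1 ≈ 1223.2 → 1223

N ≈ 1223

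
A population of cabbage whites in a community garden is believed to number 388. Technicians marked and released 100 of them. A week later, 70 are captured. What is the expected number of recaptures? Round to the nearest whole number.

The marked fraction of the population is 100/388, so in a sample of 70 expect C·(M/N) marked.
E[R] = 100 × 70 / 388 = 7000 / 388 ≈ 18.0 → 18

expected recaptures ≈ 18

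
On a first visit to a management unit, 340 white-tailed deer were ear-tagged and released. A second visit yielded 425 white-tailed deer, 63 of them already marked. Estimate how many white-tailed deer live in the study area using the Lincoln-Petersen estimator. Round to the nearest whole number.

N ≈ 2294

N = (340 × 425) / 63 = 144500 / 63 ≈ 2293.7 → 2294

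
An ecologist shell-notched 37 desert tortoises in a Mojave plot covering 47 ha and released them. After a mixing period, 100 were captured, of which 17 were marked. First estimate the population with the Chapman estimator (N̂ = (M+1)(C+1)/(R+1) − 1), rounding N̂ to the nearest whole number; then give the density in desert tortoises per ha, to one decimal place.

N̂ = 38·101/18 − 1 = 3838/18 − 1 ≈ 212.2 → 212
Density = N̂ / area = 212 / 47 ≈ 4.51 → 4.5 per ha

density ≈ 4.5 desert tortoises per ha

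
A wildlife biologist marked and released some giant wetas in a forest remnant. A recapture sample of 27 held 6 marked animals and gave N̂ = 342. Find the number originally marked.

M = 76

From N = M·C/R: M = N·R / C = 342·6 / 27 = 2052 / 27 = 76.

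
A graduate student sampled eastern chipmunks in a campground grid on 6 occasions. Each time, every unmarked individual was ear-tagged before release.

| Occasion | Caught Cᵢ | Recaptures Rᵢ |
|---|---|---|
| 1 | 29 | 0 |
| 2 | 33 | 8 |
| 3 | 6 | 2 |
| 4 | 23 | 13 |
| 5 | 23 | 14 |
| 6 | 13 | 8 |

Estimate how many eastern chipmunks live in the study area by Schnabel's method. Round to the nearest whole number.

N ≈ 115

Marked at large before each occasion: Mᵢ = Σⱼ<ᵢ (Cⱼ − Rⱼ) → M1=0, M2=29, M3=54, M4=58, M5=68, M6=77
Σ MᵢCᵢ = 0·29 + 29·33 + 54·6 + 58·23 + 68·23 + 77·13 = 0 + 957 + 324 + 1334 + 1564 + 1001 = 5180
Σ Rᵢ = 0 + 8 + 2 + 13 + 14 + 8 = 45
N̂ = 5180 / 45 ≈ 115.1 → 115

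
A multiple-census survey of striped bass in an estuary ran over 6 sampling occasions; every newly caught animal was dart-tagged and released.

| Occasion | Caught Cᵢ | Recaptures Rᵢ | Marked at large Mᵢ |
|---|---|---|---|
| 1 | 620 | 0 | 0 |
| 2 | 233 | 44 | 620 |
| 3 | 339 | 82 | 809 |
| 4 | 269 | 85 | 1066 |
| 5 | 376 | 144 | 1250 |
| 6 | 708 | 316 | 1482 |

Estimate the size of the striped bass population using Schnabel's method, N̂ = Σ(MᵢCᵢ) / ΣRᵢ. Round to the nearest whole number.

Σ MᵢCᵢ = 0·620 + 620·233 + 809·339 + 1066·269 + 1250·376 + 1482·708 = 0 + 144460 + 274251 + 286754 + 470000 + 1049256 = 2224721
Σ Rᵢ = 0 + 44 + 82 + 85 + 144 + 316 = 671
N̂ = 2224721 / 671 ≈ 3315.5 → 3316

N ≈ 3316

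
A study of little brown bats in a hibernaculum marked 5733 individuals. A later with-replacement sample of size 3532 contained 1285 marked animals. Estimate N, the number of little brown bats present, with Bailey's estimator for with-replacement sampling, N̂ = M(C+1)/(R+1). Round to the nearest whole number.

N ≈ 15,750

N̂ = 5733·(3532+1)/(1285+1) = 5733·3533/1286 = 20254689/1286 ≈ 15750.1 → 15750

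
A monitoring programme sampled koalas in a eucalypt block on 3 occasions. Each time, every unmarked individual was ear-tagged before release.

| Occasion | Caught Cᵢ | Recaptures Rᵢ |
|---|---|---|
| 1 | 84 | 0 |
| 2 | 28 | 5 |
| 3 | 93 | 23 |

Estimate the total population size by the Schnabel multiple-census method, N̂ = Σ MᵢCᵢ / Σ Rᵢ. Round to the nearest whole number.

N ≈ 439

Marked at large before each occasion: Mᵢ = Σⱼ<ᵢ (Cⱼ − Rⱼ) → M1=0, M2=84, M3=107
Σ MᵢCᵢ = 0·84 + 84·28 + 107·93 = 0 + 2352 + 9951 = 12303
Σ Rᵢ = 0 + 5 + 23 = 28
N̂ = 12303 / 28 ≈ 439.4 → 439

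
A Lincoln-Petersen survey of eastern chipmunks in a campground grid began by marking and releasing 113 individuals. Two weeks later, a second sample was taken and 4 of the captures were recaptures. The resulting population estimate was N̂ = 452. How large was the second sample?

From N = M·C/R: C = N·R / M = 452·4 / 113 = 1808 / 113 = 16.

C = 16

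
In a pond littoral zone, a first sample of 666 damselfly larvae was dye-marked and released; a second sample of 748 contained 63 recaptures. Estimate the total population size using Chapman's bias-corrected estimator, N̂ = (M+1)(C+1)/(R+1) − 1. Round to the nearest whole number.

N̂ = (666+1)(748+1)/(63+1) − 1 = 667·749/64 − 1
= 499583/64 − 1 ≈ 7806.0 − 1 ≈ 7805.0 → 7805

N ≈ 7805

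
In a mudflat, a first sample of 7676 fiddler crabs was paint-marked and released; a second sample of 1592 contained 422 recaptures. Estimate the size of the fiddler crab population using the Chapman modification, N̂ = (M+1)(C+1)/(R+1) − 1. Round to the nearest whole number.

N ≈ 28,910

N̂ = (7676+1)(1592+1)/(422+1) − 1 = 7677·1593/423 − 1
= 12229461/423 − 1 ≈ 28911.3 − 1 ≈ 28910.3 → 28910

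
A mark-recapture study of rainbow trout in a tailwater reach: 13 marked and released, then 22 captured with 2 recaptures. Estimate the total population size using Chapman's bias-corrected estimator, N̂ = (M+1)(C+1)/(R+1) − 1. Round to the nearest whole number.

N ≈ 106

N̂ = (13+1)(22+1)/(2+1) − 1 = 14·23/3 − 1
= 322/3 − 1 ≈ 107.3 − 1 ≈ 106.3 → 106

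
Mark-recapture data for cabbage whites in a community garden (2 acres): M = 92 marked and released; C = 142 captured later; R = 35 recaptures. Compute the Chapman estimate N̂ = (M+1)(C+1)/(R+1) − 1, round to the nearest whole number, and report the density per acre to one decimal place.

N̂ = 93·143/36 − 1 = 13299/36 − 1 ≈ 368.4 → 368
Density = N̂ / area = 368 / 2 = 184.0 per acre

density ≈ 184.0 cabbage whites per acre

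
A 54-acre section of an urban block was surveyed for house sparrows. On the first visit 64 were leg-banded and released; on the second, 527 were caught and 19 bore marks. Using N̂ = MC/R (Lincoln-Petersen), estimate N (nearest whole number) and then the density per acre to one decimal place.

N̂ = 64·527/19 = 33728/19 ≈ 1775.2 → 1775
Density = N̂ / area = 1775 / 54 ≈ 32.87 → 32.9 per acre

density ≈ 32.9 house sparrows per acre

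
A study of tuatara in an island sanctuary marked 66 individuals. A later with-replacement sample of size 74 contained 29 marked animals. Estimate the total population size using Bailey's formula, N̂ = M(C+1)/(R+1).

N̂ = 66·(74+1)/(29+1) = 66·75/30 = 4950/30 = 165

N = 165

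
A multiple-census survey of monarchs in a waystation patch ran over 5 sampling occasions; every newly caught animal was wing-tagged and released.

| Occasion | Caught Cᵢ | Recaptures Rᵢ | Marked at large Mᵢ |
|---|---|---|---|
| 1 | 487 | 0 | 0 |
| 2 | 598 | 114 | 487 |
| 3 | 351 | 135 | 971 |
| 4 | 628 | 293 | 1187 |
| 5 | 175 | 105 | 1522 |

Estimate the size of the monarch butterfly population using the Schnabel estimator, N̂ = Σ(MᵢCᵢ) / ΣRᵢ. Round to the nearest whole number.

Σ MᵢCᵢ = 0·487 + 487·598 + 971·351 + 1187·628 + 1522·175 = 0 + 291226 + 340821 + 745436 + 266350 = 1643833
Σ Rᵢ = 0 + 114 + 135 + 293 + 105 = 647
N̂ = 1643833 / 647 ≈ 2540.7 → 2541

N ≈ 2541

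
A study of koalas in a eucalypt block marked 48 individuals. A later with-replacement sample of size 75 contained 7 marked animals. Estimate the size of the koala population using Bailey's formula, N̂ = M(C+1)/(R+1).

N = 456

N̂ = 48·(75+1)/(7+1) = 48·76/8 = 3648/8 = 456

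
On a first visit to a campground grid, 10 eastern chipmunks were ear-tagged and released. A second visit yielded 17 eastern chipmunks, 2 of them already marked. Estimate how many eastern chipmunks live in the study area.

The marked fraction in the recapture sample should equal the marked fraction in the population: 2/17 = 10/N.
N = (10 × 17) / 2 = 170 / 2 = 85

N = 85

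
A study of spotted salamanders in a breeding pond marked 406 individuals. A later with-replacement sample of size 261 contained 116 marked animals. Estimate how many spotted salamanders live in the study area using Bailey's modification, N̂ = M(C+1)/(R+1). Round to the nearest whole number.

N ≈ 909

N̂ = 406·(261+1)/(116+1) = 406·262/117 = 106372/117 ≈ 909.2 → 909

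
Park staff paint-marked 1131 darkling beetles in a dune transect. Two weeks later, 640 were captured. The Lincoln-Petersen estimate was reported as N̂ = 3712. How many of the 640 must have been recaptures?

From N = M·C/R: R = M·C / N = 1131·640 / 3712 = 723840 / 3712 = 195.

R = 195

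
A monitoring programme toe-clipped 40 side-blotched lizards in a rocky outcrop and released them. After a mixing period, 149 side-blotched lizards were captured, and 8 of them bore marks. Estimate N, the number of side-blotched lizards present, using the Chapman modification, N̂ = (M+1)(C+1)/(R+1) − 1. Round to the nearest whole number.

N̂ = (40+1)(149+1)/(8+1) − 1 = 41·150/9 − 1
= 6150/9 − 1 ≈ 683.3 − 1 ≈ 682.3 → 682

N ≈ 682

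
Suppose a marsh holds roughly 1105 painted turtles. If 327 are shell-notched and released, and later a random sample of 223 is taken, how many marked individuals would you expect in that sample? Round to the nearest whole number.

expected recaptures ≈ 66

Expected recaptures E[R] = M·C / N.
E[R] = 327 × 223 / 1105 = 72921 / 1105 ≈ 66.0 → 66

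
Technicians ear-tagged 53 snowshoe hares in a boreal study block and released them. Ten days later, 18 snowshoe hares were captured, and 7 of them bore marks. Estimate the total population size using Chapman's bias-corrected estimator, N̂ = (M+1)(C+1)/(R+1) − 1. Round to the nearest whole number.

N̂ = (53+1)(18+1)/(7+1) − 1 = 54·19/8 − 1
= 1026/8 − 1 ≈ 128.2 − 1 ≈ 127.2 → 127

N ≈ 127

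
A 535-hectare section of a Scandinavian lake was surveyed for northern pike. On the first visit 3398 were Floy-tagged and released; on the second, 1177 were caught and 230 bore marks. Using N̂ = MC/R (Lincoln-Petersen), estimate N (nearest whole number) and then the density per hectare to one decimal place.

density ≈ 32.5 northern pike per hectare

N̂ = 3398·1177/230 = 3999446/230 ≈ 17388.9 → 17389
Density = N̂ / area = 17389 / 535 ≈ 32.50 → 32.5 per hectare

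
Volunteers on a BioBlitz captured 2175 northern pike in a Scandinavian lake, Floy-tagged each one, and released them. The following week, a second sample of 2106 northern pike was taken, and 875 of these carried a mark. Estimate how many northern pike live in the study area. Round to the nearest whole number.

N = (2175 × 2106) / 875 = 4580550 / 875 ≈ 5234.9 → 5235

N ≈ 5235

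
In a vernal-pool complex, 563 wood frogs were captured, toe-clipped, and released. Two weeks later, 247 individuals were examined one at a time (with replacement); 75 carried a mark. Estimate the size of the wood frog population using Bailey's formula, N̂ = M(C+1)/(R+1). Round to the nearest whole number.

N̂ = 563·(247+1)/(75+1) = 563·248/76 = 139624/76 ≈ 1837.2 → 1837

N ≈ 1837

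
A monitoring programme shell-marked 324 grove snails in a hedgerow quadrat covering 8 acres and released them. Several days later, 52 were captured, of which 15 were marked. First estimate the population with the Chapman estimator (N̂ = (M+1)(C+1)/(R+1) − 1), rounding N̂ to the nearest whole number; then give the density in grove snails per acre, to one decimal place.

N̂ = 325·53/16 − 1 = 17225/16 − 1 ≈ 1075.6 → 1076
Density = N̂ / area = 1076 / 8 ≈ 134.50 → 134.5 per acre

density ≈ 134.5 grove snails per acre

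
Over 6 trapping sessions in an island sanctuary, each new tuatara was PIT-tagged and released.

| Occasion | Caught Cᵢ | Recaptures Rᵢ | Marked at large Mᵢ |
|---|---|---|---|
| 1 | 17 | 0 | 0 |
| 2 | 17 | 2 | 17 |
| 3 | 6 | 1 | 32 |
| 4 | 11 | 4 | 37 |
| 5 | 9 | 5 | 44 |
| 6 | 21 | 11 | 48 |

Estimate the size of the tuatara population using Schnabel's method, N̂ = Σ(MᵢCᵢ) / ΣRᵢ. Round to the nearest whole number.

Σ MᵢCᵢ = 0·17 + 17·17 + 32·6 + 37·11 + 44·9 + 48·21 = 0 + 289 + 192 + 407 + 396 + 1008 = 2292
Σ Rᵢ = 0 + 2 + 1 + 4 + 5 + 11 = 23
N̂ = 2292 / 23 ≈ 99.7 → 100

N ≈ 100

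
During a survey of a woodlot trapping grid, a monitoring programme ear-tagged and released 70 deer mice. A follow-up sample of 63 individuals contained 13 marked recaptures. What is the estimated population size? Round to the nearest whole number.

N ≈ 339

Lincoln-Petersen assumes M/N = R/C, so N = M·C / R.
N = (70 × 63) / 13 = 4410 / 13 ≈ 339.2 → 339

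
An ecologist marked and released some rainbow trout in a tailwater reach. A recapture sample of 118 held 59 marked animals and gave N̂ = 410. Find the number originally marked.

M = 205

From N = M·C/R: M = N·R / C = 410·59 / 118 = 24190 / 118 = 205.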